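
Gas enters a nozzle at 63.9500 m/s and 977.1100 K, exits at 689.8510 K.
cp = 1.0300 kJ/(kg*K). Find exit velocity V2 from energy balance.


dT = 287.2590 K
2*cp*1000*dT = 591753.5400
V1^2 = 4089.6025
V2 = sqrt(595843.1425) = 771.9088 m/s

771.9088 m/s


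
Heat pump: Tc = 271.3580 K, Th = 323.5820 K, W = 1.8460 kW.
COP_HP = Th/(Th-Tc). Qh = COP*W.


COP = 323.5820 / 52.2240 = 6.1960
Qh = 6.1960 * 1.8460 = 11.4379 kW

COP = 6.1960, Qh = 11.4379 kW


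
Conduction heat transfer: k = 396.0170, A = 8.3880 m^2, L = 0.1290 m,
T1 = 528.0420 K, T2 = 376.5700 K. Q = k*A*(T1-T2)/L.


dT = 151.4720 K
Q = 396.0170 * 8.3880 * 151.4720 / 0.1290 = 3900451.6679 W

3900451.6679 W


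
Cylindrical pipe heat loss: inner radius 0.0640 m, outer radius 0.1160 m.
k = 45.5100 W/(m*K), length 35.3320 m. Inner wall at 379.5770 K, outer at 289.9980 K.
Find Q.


dT = 89.5790 K
ln(ro/ri) = 0.5947
Q = 2*pi*45.5100*35.3320*89.5790 / 0.5947 = 1521801.4954 W

1521801.4954 W


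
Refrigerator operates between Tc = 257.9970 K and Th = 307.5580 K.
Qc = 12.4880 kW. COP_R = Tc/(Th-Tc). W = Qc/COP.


COP = 257.9970 / 49.5610 = 5.2056
W = 12.4880 / 5.2056 = 2.3989 kW

COP = 5.2056, W = 2.3989 kW


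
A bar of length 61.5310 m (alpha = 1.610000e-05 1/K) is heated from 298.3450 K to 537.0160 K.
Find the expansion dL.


dT = 238.6710 K
dL = 1.610000e-05 * 61.5310 * 238.6710 = 0.236439 m
L_final = 61.767439 m

dL = 0.236439 m


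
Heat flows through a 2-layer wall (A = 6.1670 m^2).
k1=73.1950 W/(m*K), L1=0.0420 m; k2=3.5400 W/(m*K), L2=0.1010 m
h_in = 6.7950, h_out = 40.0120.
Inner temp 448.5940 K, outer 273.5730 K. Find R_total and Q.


R_conv_in = 1/(6.7950*6.1670) = 0.0239
R_1 = 0.0420/(73.1950*6.1670) = 9.3045e-05
R_2 = 0.1010/(3.5400*6.1670) = 0.0046
R_conv_out = 1/(40.0120*6.1670) = 0.0041
R_total = 0.0326 K/W
Q = 175.0210 / 0.0326 = 5362.8679 W

R_total = 0.0326 K/W, Q = 5362.8679 W


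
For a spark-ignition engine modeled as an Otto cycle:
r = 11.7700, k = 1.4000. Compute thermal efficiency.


r^(k-1) = 2.6811
eta = 1 - 1/2.6811 = 0.6270 = 62.7017%

62.7017%


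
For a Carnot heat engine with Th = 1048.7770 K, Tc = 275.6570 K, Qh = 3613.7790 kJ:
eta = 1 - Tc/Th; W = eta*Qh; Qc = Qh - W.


eta = 1 - 275.6570/1048.7770 = 0.7372
W = 0.7372 * 3613.7790 = 2663.9455 kJ
Qc = 3613.7790 - 2663.9455 = 949.8335 kJ

eta = 73.7163%, W = 2663.9455 kJ, Qc = 949.8335 kJ


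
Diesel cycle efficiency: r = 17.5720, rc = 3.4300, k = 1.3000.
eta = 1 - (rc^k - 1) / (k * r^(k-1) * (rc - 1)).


r^(k-1) = 2.3629
rc^k = 4.9646
eta = 0.4689 = 46.8870%

46.8870%


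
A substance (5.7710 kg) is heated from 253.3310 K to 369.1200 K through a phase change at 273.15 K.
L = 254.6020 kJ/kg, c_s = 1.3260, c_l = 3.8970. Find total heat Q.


Q1 (sensible, solid) = 5.7710 * 1.3260 * 19.8190 = 151.6618 kJ
Q2 (latent) = 5.7710 * 254.6020 = 1469.3081 kJ
Q3 (sensible, liquid) = 5.7710 * 3.8970 * 95.9700 = 2158.3257 kJ
Q_total = 3779.2957 kJ

3779.2957 kJ


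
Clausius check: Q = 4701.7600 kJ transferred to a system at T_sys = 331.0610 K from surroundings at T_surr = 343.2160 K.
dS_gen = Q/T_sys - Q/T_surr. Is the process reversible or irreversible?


dS_sys = 4701.7600/331.0610 = 14.2021 kJ/K
dS_surr = -4701.7600/343.2160 = -13.6991 kJ/K
dS_gen = 14.2021 - 13.6991 = 0.5030 kJ/K (irreversible)

dS_gen = 0.5030 kJ/K, irreversible


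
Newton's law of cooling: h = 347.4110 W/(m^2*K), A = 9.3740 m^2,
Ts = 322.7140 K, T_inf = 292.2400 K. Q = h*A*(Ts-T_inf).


dT = 30.4740 K
Q = 347.4110 * 9.3740 * 30.4740 = 99242.5644 W

99242.5644 W


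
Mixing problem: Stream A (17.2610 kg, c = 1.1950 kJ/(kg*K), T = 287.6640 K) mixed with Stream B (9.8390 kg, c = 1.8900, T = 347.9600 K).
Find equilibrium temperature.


num = 12404.1784
den = 39.2226
Tf = 316.2508 K

316.2508 K


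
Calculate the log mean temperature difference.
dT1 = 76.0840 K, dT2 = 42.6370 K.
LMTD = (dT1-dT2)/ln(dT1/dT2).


dT1/dT2 = 1.7845
ln(dT1/dT2) = 0.5791
LMTD = 33.4470 / 0.5791 = 57.7553 K

57.7553 K


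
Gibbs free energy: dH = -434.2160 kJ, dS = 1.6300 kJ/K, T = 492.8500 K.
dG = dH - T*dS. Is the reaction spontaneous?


T*dS = 492.8500 * 1.6300 = 803.3455 kJ
dG = -434.2160 - 803.3455 = -1237.5615 kJ (spontaneous)

dG = -1237.5615 kJ, spontaneous


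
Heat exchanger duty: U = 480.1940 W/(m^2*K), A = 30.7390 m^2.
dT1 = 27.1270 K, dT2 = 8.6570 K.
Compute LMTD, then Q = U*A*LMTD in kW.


LMTD = 16.1711 K
Q = 480.1940 * 30.7390 * 16.1711 = 238696.4274 W = 238.6964 kW

238.6964 kW


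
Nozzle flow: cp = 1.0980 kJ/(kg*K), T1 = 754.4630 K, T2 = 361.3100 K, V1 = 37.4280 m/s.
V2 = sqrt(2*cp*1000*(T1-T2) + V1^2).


dT = 393.1530 K
2*cp*1000*dT = 863363.9880
V1^2 = 1400.8552
V2 = sqrt(864764.8432) = 929.9273 m/s

929.9273 m/s


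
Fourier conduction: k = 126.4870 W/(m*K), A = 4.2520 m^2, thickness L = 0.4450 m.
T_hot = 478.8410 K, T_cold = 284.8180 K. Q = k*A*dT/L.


dT = 194.0230 K
Q = 126.4870 * 4.2520 * 194.0230 / 0.4450 = 234494.3334 W

234494.3334 W


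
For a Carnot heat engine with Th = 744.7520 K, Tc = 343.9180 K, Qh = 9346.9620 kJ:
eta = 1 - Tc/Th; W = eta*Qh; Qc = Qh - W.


eta = 1 - 343.9180/744.7520 = 0.5382
W = 0.5382 * 9346.9620 = 5030.6413 kJ
Qc = 9346.9620 - 5030.6413 = 4316.3207 kJ

eta = 53.8211%, W = 5030.6413 kJ, Qc = 4316.3207 kJ


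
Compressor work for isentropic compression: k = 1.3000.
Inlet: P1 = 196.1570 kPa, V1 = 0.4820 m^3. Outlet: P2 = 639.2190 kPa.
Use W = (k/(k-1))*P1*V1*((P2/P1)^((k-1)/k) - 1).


(k-1)/k = 0.2308
(P2/P1)^exp = 1.3134
W = 4.3333 * 196.1570 * 0.4820 * (1.3134 - 1) = 128.3998 kJ

128.3998 kJ


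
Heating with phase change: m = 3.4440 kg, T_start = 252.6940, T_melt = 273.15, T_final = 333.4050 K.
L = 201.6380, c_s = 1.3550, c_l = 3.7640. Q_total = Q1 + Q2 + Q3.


Q1 (sensible, solid) = 3.4440 * 1.3550 * 20.4560 = 95.4604 kJ
Q2 (latent) = 3.4440 * 201.6380 = 694.4413 kJ
Q3 (sensible, liquid) = 3.4440 * 3.7640 * 60.2550 = 781.0986 kJ
Q_total = 1571.0002 kJ

1571.0002 kJ


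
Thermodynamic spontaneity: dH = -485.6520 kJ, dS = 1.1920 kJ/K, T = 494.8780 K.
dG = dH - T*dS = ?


T*dS = 494.8780 * 1.1920 = 589.8946 kJ
dG = -485.6520 - 589.8946 = -1075.5466 kJ (spontaneous)

dG = -1075.5466 kJ, spontaneous


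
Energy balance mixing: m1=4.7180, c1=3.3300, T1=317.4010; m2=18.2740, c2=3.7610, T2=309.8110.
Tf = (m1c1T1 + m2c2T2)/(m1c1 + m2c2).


num = 26279.5177
den = 84.4395
Tf = 311.2232 K

311.2232 K


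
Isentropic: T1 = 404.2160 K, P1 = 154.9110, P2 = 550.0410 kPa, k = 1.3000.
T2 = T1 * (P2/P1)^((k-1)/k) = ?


(k-1)/k = 0.2308
(P2/P1)^exp = 1.3397
T2 = 404.2160 * 1.3397 = 541.5128 K

541.5128 K


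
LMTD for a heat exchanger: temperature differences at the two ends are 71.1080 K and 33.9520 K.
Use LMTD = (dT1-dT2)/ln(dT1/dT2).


dT1/dT2 = 2.0944
ln(dT1/dT2) = 0.7393
LMTD = 37.1560 / 0.7393 = 50.2616 K

50.2616 K


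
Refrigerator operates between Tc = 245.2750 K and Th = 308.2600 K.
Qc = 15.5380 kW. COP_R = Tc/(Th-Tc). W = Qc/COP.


COP = 245.2750 / 62.9850 = 3.8942
W = 15.5380 / 3.8942 = 3.9901 kW

COP = 3.8942, W = 3.9901 kW


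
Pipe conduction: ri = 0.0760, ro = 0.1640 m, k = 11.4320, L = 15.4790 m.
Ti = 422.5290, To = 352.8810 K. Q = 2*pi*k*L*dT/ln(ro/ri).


dT = 69.6480 K
ln(ro/ri) = 0.7691
Q = 2*pi*11.4320*15.4790*69.6480 / 0.7691 = 100682.0708 W

100682.0708 W


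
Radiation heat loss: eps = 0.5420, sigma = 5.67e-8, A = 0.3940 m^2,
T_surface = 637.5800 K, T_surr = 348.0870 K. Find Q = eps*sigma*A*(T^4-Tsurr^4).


T^4 = 1.6525e+11
Tsurr^4 = 1.4681e+10
Q = 0.5420 * 5.67e-8 * 0.3940 * 1.5057e+11 = 1823.1045 W

1823.1045 W


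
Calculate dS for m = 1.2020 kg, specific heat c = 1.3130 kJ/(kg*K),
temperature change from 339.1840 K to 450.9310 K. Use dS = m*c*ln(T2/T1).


T2/T1 = 1.3295
ln(T2/T1) = 0.2848
dS = 1.2020 * 1.3130 * 0.2848 = 0.4494 kJ/K

0.4494 kJ/K


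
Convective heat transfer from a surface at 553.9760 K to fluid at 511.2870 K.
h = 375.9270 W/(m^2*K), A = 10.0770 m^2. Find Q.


dT = 42.6890 K
Q = 375.9270 * 10.0770 * 42.6890 = 161715.1690 W

161715.1690 W


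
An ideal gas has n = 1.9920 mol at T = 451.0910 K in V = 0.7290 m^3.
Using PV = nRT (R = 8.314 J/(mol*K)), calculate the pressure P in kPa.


P = nRT/V = 1.9920 * 8.314 * 451.0910 / 0.7290
= 7470.7382 / 0.7290 = 10247.9262 Pa = 10.2479 kPa

10.2479 kPa


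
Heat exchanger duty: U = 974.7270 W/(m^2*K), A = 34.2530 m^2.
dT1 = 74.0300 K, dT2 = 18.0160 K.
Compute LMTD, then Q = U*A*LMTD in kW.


LMTD = 39.6360 K
Q = 974.7270 * 34.2530 * 39.6360 = 1323340.0167 W = 1323.3400 kW

1323.3400 kW


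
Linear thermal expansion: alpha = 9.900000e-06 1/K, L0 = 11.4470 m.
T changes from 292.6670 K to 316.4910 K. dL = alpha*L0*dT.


dT = 23.8240 K
dL = 9.900000e-06 * 11.4470 * 23.8240 = 0.002700 m
L_final = 11.449700 m

dL = 0.002700 m


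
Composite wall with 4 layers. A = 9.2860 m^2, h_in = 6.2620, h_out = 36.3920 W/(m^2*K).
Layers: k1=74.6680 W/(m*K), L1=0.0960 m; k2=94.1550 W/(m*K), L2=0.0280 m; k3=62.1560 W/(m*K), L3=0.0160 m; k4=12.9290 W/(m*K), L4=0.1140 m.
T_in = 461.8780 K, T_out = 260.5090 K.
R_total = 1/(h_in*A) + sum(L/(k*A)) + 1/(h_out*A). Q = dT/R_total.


R_conv_in = 1/(6.2620*9.2860) = 0.0172
R_1 = 0.0960/(74.6680*9.2860) = 0.0001
R_2 = 0.0280/(94.1550*9.2860) = 3.2025e-05
R_3 = 0.0160/(62.1560*9.2860) = 2.7721e-05
R_4 = 0.1140/(12.9290*9.2860) = 0.0009
R_conv_out = 1/(36.3920*9.2860) = 0.0030
R_total = 0.0213 K/W
Q = 201.3690 / 0.0213 = 9452.1261 W

R_total = 0.0213 K/W, Q = 9452.1261 W


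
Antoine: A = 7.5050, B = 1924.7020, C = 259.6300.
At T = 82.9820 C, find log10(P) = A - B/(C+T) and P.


C+T = 342.6120
B/(C+T) = 5.6177
log10(P) = 7.5050 - 5.6177 = 1.8873
P = 10^1.8873 = 77.1381 mmHg

77.1381 mmHg


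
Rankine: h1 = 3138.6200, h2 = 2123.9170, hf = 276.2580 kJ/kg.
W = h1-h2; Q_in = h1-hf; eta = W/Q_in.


W = 1014.7030 kJ/kg
Q_in = 2862.3620 kJ/kg
eta = 0.3545 = 35.4498%

eta = 35.4498%


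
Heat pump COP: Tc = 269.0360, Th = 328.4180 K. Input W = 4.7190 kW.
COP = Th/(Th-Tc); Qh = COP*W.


COP = 328.4180 / 59.3820 = 5.5306
Qh = 5.5306 * 4.7190 = 26.0989 kW

COP = 5.5306, Qh = 26.0989 kW


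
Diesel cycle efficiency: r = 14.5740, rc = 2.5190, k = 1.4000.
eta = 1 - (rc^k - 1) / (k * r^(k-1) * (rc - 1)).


r^(k-1) = 2.9203
rc^k = 3.6452
eta = 0.5741 = 57.4070%

57.4070%


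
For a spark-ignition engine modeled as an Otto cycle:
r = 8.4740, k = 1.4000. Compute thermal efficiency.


r^(k-1) = 2.3509
eta = 1 - 1/2.3509 = 0.5746 = 57.4632%

57.4632%


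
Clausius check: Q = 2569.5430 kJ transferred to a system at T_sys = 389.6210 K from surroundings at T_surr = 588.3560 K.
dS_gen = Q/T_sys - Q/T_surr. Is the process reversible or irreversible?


dS_sys = 2569.5430/389.6210 = 6.5950 kJ/K
dS_surr = -2569.5430/588.3560 = -4.3673 kJ/K
dS_gen = 6.5950 - 4.3673 = 2.2277 kJ/K (irreversible)

dS_gen = 2.2277 kJ/K, irreversible


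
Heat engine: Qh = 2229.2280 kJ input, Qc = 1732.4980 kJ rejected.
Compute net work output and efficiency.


W = 2229.2280 - 1732.4980 = 496.7300 kJ
eta = 496.7300 / 2229.2280 = 0.2228 = 22.2826%

W = 496.7300 kJ, eta = 22.2826%


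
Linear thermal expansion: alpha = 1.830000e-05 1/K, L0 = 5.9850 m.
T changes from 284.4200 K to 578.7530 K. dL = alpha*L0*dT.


dT = 294.3330 K
dL = 1.830000e-05 * 5.9850 * 294.3330 = 0.032237 m
L_final = 6.017237 m

dL = 0.032237 m


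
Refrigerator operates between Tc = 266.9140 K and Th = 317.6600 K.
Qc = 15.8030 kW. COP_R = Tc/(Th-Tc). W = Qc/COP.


COP = 266.9140 / 50.7460 = 5.2598
W = 15.8030 / 5.2598 = 3.0045 kW

COP = 5.2598, W = 3.0045 kW


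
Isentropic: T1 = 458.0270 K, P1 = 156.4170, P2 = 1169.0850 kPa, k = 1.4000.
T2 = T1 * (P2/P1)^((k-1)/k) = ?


(k-1)/k = 0.2857
(P2/P1)^exp = 1.7766
T2 = 458.0270 * 1.7766 = 813.7299 K

813.7299 K


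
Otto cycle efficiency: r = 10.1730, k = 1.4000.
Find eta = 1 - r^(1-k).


r^(k-1) = 2.5292
eta = 1 - 1/2.5292 = 0.6046 = 60.4615%

60.4615%


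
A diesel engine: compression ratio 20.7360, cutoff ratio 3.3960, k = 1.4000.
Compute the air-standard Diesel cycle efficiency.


r^(k-1) = 3.3627
rc^k = 5.5380
eta = 0.5977 = 59.7689%

59.7689%


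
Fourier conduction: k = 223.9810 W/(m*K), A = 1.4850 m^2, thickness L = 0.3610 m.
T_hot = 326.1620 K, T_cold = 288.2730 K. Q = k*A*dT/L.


dT = 37.8890 K
Q = 223.9810 * 1.4850 * 37.8890 / 0.3610 = 34909.4956 W

34909.4956 W


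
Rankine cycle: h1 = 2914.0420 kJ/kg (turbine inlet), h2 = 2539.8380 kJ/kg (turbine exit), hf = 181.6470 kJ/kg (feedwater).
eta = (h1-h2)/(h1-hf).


W = 374.2040 kJ/kg
Q_in = 2732.3950 kJ/kg
eta = 0.1370 = 13.6951%

eta = 13.6951%


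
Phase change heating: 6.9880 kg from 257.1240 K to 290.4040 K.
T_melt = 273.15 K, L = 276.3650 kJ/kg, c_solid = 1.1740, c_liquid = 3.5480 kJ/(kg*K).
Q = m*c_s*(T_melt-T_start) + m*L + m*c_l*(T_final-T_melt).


Q1 (sensible, solid) = 6.9880 * 1.1740 * 16.0260 = 131.4759 kJ
Q2 (latent) = 6.9880 * 276.3650 = 1931.2386 kJ
Q3 (sensible, liquid) = 6.9880 * 3.5480 * 17.2540 = 427.7857 kJ
Q_total = 2490.5003 kJ

2490.5003 kJ


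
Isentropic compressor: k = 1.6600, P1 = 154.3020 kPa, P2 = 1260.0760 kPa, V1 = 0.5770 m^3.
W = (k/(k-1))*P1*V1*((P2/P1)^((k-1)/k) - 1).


(k-1)/k = 0.3976
(P2/P1)^exp = 2.3047
W = 2.5152 * 154.3020 * 0.5770 * (2.3047 - 1) = 292.1586 kJ

292.1586 kJ


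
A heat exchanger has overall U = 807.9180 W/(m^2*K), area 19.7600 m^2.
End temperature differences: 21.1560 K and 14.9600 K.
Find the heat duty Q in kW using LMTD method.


LMTD = 17.8794 K
Q = 807.9180 * 19.7600 * 17.8794 = 285435.3614 W = 285.4354 kW

285.4354 kW


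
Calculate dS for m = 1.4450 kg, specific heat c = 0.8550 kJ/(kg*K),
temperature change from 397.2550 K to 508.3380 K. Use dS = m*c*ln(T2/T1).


T2/T1 = 1.2796
ln(T2/T1) = 0.2466
dS = 1.4450 * 0.8550 * 0.2466 = 0.3046 kJ/K

0.3046 kJ/K


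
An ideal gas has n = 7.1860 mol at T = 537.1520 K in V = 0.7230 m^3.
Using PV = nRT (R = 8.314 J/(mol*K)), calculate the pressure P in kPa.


P = nRT/V = 7.1860 * 8.314 * 537.1520 / 0.7230
= 32091.8261 / 0.7230 = 44387.0347 Pa = 44.3870 kPa

44.3870 kPa


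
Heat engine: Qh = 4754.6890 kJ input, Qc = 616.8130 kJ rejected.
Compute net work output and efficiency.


W = 4754.6890 - 616.8130 = 4137.8760 kJ
eta = 4137.8760 / 4754.6890 = 0.8703 = 87.0273%

W = 4137.8760 kJ, eta = 87.0273%


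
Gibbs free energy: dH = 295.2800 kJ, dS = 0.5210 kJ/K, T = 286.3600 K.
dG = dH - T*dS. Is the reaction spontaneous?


T*dS = 286.3600 * 0.5210 = 149.1936 kJ
dG = 295.2800 - 149.1936 = 146.0864 kJ (non-spontaneous)

dG = 146.0864 kJ, non-spontaneous


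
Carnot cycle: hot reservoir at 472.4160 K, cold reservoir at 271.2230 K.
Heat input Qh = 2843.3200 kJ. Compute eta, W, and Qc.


eta = 1 - 271.2230/472.4160 = 0.4259
W = 0.4259 * 2843.3200 = 1210.9160 kJ
Qc = 2843.3200 - 1210.9160 = 1632.4040 kJ

eta = 42.5881%, W = 1210.9160 kJ, Qc = 1632.4040 kJ


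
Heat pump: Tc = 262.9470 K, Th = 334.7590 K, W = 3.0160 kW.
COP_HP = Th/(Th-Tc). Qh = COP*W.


COP = 334.7590 / 71.8120 = 4.6616
Qh = 4.6616 * 3.0160 = 14.0594 kW

COP = 4.6616, Qh = 14.0594 kW


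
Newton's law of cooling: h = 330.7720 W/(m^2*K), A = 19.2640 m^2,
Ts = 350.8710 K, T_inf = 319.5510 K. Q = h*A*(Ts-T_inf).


dT = 31.3200 K
Q = 330.7720 * 19.2640 * 31.3200 = 199570.7834 W

199570.7834 W


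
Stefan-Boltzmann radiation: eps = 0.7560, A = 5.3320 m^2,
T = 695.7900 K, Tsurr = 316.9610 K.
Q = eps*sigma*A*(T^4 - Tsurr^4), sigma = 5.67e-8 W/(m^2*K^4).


T^4 = 2.3438e+11
Tsurr^4 = 1.0093e+10
Q = 0.7560 * 5.67e-8 * 5.3320 * 2.2428e+11 = 51261.4385 W

51261.4385 W


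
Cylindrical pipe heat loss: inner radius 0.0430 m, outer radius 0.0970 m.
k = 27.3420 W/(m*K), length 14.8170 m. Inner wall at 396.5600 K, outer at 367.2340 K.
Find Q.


dT = 29.3260 K
ln(ro/ri) = 0.8135
Q = 2*pi*27.3420*14.8170*29.3260 / 0.8135 = 91761.3728 W

91761.3728 W


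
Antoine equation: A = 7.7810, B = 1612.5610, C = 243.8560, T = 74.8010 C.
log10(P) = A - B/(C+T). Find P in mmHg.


C+T = 318.6570
B/(C+T) = 5.0605
log10(P) = 7.7810 - 5.0605 = 2.7205
P = 10^2.7205 = 525.4225 mmHg

525.4225 mmHg


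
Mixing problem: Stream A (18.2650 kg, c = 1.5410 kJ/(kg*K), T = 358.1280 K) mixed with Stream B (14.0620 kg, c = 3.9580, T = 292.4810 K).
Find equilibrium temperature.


num = 26358.7322
den = 83.8038
Tf = 314.5292 K

314.5292 K


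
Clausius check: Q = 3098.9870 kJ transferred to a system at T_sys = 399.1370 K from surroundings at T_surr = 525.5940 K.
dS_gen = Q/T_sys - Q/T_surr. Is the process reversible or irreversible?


dS_sys = 3098.9870/399.1370 = 7.7642 kJ/K
dS_surr = -3098.9870/525.5940 = -5.8962 kJ/K
dS_gen = 7.7642 - 5.8962 = 1.8681 kJ/K (irreversible)

dS_gen = 1.8681 kJ/K, irreversible


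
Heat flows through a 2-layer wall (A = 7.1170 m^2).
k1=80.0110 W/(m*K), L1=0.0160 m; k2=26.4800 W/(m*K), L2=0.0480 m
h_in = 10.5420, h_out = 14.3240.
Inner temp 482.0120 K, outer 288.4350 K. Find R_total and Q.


R_conv_in = 1/(10.5420*7.1170) = 0.0133
R_1 = 0.0160/(80.0110*7.1170) = 2.8098e-05
R_2 = 0.0480/(26.4800*7.1170) = 0.0003
R_conv_out = 1/(14.3240*7.1170) = 0.0098
R_total = 0.0234 K/W
Q = 193.5770 / 0.0234 = 8265.2544 W

R_total = 0.0234 K/W, Q = 8265.2544 W


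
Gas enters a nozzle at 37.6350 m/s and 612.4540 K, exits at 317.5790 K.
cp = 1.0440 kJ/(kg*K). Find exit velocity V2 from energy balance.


dT = 294.8750 K
2*cp*1000*dT = 615699.0000
V1^2 = 1416.3932
V2 = sqrt(617115.3932) = 785.5669 m/s

785.5669 m/s


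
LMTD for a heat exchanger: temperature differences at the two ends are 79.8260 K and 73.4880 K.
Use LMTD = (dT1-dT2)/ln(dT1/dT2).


dT1/dT2 = 1.0862
ln(dT1/dT2) = 0.0827
LMTD = 6.3380 / 0.0827 = 76.6133 K

76.6133 K


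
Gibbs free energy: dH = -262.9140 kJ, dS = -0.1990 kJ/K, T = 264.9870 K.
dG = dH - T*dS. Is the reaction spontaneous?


T*dS = 264.9870 * -0.1990 = -52.7324 kJ
dG = -262.9140 + 52.7324 = -210.1816 kJ (spontaneous)

dG = -210.1816 kJ, spontaneous


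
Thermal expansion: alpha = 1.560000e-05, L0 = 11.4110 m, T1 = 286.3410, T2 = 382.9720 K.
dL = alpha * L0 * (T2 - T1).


dT = 96.6310 K
dL = 1.560000e-05 * 11.4110 * 96.6310 = 0.017201 m
L_final = 11.428201 m

dL = 0.017201 m


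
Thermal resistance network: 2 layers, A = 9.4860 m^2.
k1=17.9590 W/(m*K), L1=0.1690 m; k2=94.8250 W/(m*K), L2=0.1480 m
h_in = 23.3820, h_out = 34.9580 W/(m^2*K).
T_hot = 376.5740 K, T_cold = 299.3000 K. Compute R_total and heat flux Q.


R_conv_in = 1/(23.3820*9.4860) = 0.0045
R_1 = 0.1690/(17.9590*9.4860) = 0.0010
R_2 = 0.1480/(94.8250*9.4860) = 0.0002
R_conv_out = 1/(34.9580*9.4860) = 0.0030
R_total = 0.0087 K/W
Q = 77.2740 / 0.0087 = 8901.8524 W

R_total = 0.0087 K/W, Q = 8901.8524 W


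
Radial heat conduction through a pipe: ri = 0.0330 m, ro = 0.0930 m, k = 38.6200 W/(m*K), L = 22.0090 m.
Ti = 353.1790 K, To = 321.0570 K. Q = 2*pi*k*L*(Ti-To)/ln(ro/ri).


dT = 32.1220 K
ln(ro/ri) = 1.0361
Q = 2*pi*38.6200*22.0090*32.1220 / 1.0361 = 165575.7513 W

165575.7513 W


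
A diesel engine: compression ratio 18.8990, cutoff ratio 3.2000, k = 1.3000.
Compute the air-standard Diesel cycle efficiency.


r^(k-1) = 2.4151
rc^k = 4.5362
eta = 0.4880 = 48.8032%

48.8032%


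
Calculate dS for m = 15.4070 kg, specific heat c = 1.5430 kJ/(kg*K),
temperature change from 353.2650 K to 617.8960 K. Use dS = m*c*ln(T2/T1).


T2/T1 = 1.7491
ln(T2/T1) = 0.5591
dS = 15.4070 * 1.5430 * 0.5591 = 13.2915 kJ/K

13.2915 kJ/K


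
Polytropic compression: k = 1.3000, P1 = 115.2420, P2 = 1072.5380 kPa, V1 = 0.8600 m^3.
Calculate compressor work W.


(k-1)/k = 0.2308
(P2/P1)^exp = 1.6733
W = 4.3333 * 115.2420 * 0.8600 * (1.6733 - 1) = 289.1543 kJ

289.1543 kJ


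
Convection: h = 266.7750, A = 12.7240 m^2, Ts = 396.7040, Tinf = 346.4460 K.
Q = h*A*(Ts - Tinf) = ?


dT = 50.2580 K
Q = 266.7750 * 12.7240 * 50.2580 = 170598.0218 W

170598.0218 W


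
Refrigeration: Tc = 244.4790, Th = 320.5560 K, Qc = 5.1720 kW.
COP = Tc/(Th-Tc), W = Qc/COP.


COP = 244.4790 / 76.0770 = 3.2136
W = 5.1720 / 3.2136 = 1.6094 kW

COP = 3.2136, W = 1.6094 kW


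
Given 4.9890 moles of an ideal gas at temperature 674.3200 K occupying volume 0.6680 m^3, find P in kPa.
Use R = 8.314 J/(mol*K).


P = nRT/V = 4.9890 * 8.314 * 674.3200 / 0.6680
= 27969.8131 / 0.6680 = 41870.9778 Pa = 41.8710 kPa

41.8710 kPa


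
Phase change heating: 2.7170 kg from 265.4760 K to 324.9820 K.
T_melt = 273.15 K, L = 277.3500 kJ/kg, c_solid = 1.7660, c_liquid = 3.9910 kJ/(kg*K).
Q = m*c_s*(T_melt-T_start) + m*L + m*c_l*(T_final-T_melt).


Q1 (sensible, solid) = 2.7170 * 1.7660 * 7.6740 = 36.8216 kJ
Q2 (latent) = 2.7170 * 277.3500 = 753.5600 kJ
Q3 (sensible, liquid) = 2.7170 * 3.9910 * 51.8320 = 562.0427 kJ
Q_total = 1352.4242 kJ

1352.4242 kJ


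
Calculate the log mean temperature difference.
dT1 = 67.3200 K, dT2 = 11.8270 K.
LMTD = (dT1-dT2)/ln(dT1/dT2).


dT1/dT2 = 5.6921
ln(dT1/dT2) = 1.7391
LMTD = 55.4930 / 1.7391 = 31.9095 K

31.9095 K


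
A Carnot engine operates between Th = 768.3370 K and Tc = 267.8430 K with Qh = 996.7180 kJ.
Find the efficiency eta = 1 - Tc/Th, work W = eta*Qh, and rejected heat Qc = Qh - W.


eta = 1 - 267.8430/768.3370 = 0.6514
W = 0.6514 * 996.7180 = 649.2612 kJ
Qc = 996.7180 - 649.2612 = 347.4568 kJ

eta = 65.1399%, W = 649.2612 kJ, Qc = 347.4568 kJ


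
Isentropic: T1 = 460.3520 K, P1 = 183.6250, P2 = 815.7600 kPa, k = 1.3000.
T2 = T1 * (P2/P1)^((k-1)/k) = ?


(k-1)/k = 0.2308
(P2/P1)^exp = 1.4108
T2 = 460.3520 * 1.4108 = 649.4463 K

649.4463 K


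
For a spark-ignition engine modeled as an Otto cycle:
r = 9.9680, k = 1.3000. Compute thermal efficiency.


r^(k-1) = 1.9933
eta = 1 - 1/1.9933 = 0.4983 = 49.8331%

49.8331%


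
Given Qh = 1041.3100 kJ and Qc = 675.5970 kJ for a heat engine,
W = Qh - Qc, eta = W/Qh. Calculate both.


W = 1041.3100 - 675.5970 = 365.7130 kJ
eta = 365.7130 / 1041.3100 = 0.3512 = 35.1205%

W = 365.7130 kJ, eta = 35.1205%


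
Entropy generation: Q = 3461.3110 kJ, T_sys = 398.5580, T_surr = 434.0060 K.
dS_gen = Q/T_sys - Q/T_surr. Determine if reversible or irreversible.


dS_sys = 3461.3110/398.5580 = 8.6846 kJ/K
dS_surr = -3461.3110/434.0060 = -7.9753 kJ/K
dS_gen = 8.6846 - 7.9753 = 0.7093 kJ/K (irreversible)

dS_gen = 0.7093 kJ/K, irreversible


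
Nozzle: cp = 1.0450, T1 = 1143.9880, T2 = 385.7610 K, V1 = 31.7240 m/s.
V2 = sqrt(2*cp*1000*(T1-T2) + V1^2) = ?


dT = 758.2270 K
2*cp*1000*dT = 1584694.4300
V1^2 = 1006.4122
V2 = sqrt(1585700.8422) = 1259.2461 m/s

1259.2461 m/s


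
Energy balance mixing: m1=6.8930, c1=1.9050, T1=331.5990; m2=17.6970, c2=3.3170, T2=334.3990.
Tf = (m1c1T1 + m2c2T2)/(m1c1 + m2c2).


num = 23983.8198
den = 71.8321
Tf = 333.8872 K

333.8872 K


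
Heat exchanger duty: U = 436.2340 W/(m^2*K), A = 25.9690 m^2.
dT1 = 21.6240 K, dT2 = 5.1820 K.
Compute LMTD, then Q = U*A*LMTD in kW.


LMTD = 11.5091 K
Q = 436.2340 * 25.9690 * 11.5091 = 130381.1679 W = 130.3812 kW

130.3812 kW


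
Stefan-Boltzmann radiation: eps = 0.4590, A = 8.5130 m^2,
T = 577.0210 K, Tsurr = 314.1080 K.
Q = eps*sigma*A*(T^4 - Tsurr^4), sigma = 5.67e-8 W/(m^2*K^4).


T^4 = 1.1086e+11
Tsurr^4 = 9.7346e+09
Q = 0.4590 * 5.67e-8 * 8.5130 * 1.0112e+11 = 22404.2097 W

22404.2097 W


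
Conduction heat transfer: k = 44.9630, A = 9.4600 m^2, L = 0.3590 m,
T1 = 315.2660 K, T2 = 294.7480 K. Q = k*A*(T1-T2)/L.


dT = 20.5180 K
Q = 44.9630 * 9.4600 * 20.5180 / 0.3590 = 24310.1139 W

24310.1139 W


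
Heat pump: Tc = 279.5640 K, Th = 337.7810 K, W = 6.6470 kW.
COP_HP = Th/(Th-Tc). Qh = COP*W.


COP = 337.7810 / 58.2170 = 5.8021
Qh = 5.8021 * 6.6470 = 38.5666 kW

COP = 5.8021, Qh = 38.5666 kW


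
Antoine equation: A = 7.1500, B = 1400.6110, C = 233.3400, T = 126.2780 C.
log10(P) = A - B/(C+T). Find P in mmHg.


C+T = 359.6180
B/(C+T) = 3.8947
log10(P) = 7.1500 - 3.8947 = 3.2553
P = 10^3.2553 = 1800.0359 mmHg

1800.0359 mmHg


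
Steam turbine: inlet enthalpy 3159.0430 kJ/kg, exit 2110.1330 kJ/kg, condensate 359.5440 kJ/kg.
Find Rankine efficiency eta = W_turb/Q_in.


W = 1048.9100 kJ/kg
Q_in = 2799.4990 kJ/kg
eta = 0.3747 = 37.4678%

eta = 37.4678%


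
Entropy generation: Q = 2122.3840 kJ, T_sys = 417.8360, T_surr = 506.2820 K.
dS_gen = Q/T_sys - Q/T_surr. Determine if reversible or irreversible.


dS_sys = 2122.3840/417.8360 = 5.0795 kJ/K
dS_surr = -2122.3840/506.2820 = -4.1921 kJ/K
dS_gen = 5.0795 - 4.1921 = 0.8874 kJ/K (irreversible)

dS_gen = 0.8874 kJ/K, irreversible


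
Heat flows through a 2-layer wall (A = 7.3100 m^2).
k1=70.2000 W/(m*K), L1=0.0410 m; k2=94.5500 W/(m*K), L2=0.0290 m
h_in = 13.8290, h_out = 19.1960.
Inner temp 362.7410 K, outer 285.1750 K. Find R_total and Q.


R_conv_in = 1/(13.8290*7.3100) = 0.0099
R_1 = 0.0410/(70.2000*7.3100) = 7.9897e-05
R_2 = 0.0290/(94.5500*7.3100) = 4.1958e-05
R_conv_out = 1/(19.1960*7.3100) = 0.0071
R_total = 0.0171 K/W
Q = 77.5660 / 0.0171 = 4525.3163 W

R_total = 0.0171 K/W, Q = 4525.3163 W


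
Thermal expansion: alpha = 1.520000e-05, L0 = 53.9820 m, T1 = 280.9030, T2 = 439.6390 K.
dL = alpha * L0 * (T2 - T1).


dT = 158.7360 K
dL = 1.520000e-05 * 53.9820 * 158.7360 = 0.130247 m
L_final = 54.112247 m

dL = 0.130247 m


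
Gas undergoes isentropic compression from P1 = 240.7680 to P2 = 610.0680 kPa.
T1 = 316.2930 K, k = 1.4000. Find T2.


(k-1)/k = 0.2857
(P2/P1)^exp = 1.3043
T2 = 316.2930 * 1.3043 = 412.5296 K

412.5296 K


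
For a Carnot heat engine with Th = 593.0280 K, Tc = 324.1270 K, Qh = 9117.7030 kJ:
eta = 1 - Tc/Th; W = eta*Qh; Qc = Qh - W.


eta = 1 - 324.1270/593.0280 = 0.4534
W = 0.4534 * 9117.7030 = 4134.3064 kJ
Qc = 9117.7030 - 4134.3064 = 4983.3966 kJ

eta = 45.3437%, W = 4134.3064 kJ, Qc = 4983.3966 kJ


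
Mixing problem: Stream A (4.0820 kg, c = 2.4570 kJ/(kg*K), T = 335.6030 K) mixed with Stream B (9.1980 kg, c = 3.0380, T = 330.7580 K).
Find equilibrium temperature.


num = 12608.4657
den = 37.9730
Tf = 332.0377 K

332.0377 K


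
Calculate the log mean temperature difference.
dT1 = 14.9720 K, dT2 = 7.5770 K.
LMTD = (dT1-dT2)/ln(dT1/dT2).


dT1/dT2 = 1.9760
ln(dT1/dT2) = 0.6811
LMTD = 7.3950 / 0.6811 = 10.8580 K

10.8580 K


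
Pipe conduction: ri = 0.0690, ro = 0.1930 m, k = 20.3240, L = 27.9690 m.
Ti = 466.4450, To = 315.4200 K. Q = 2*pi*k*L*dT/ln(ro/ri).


dT = 151.0250 K
ln(ro/ri) = 1.0286
Q = 2*pi*20.3240*27.9690*151.0250 / 1.0286 = 524415.1224 W

524415.1224 W


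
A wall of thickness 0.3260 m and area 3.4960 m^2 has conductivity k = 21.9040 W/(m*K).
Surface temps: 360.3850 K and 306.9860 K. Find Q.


dT = 53.3990 K
Q = 21.9040 * 3.4960 * 53.3990 / 0.3260 = 12543.2587 W

12543.2587 W


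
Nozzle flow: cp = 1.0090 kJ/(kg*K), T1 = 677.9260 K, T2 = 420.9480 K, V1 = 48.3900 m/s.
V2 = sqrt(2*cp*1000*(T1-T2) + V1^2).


dT = 256.9780 K
2*cp*1000*dT = 518581.6040
V1^2 = 2341.5921
V2 = sqrt(520923.1961) = 721.7501 m/s

721.7501 m/s


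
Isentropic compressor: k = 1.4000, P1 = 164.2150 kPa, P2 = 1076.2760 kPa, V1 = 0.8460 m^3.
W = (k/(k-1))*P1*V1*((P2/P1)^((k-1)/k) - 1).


(k-1)/k = 0.2857
(P2/P1)^exp = 1.7112
W = 3.5000 * 164.2150 * 0.8460 * (1.7112 - 1) = 345.7914 kJ

345.7914 kJ


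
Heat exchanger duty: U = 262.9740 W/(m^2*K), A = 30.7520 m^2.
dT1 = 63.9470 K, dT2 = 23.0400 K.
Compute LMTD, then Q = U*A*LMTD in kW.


LMTD = 40.0726 K
Q = 262.9740 * 30.7520 * 40.0726 = 324065.9909 W = 324.0660 kW

324.0660 kW


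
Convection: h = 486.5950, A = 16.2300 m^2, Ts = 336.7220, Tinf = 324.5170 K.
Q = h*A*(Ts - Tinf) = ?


dT = 12.2050 K
Q = 486.5950 * 16.2300 * 12.2050 = 96388.2168 W

96388.2168 W


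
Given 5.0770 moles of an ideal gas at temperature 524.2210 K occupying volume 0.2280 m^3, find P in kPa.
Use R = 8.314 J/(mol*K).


P = nRT/V = 5.0770 * 8.314 * 524.2210 / 0.2280
= 22127.4617 / 0.2280 = 97050.2707 Pa = 97.0503 kPa

97.0503 kPa


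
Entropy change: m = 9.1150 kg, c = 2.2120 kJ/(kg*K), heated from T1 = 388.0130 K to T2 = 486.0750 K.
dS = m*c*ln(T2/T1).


T2/T1 = 1.2527
ln(T2/T1) = 0.2253
dS = 9.1150 * 2.2120 * 0.2253 = 4.5431 kJ/K

4.5431 kJ/K


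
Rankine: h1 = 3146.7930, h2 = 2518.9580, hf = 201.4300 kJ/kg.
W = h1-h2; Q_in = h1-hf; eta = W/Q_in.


W = 627.8350 kJ/kg
Q_in = 2945.3630 kJ/kg
eta = 0.2132 = 21.3160%

eta = 21.3160%


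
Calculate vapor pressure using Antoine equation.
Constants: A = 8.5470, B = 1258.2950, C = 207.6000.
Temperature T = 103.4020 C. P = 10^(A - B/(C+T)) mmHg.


C+T = 311.0020
B/(C+T) = 4.0459
log10(P) = 8.5470 - 4.0459 = 4.5011
P = 10^4.5011 = 31700.1552 mmHg

31700.1552 mmHg


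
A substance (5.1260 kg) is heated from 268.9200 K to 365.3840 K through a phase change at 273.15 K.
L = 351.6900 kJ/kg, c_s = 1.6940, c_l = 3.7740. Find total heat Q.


Q1 (sensible, solid) = 5.1260 * 1.6940 * 4.2300 = 36.7310 kJ
Q2 (latent) = 5.1260 * 351.6900 = 1802.7629 kJ
Q3 (sensible, liquid) = 5.1260 * 3.7740 * 92.2340 = 1784.3151 kJ
Q_total = 3623.8090 kJ

3623.8090 kJ


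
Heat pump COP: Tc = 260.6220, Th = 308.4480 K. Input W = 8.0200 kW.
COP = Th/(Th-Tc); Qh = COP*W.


COP = 308.4480 / 47.8260 = 6.4494
Qh = 6.4494 * 8.0200 = 51.7240 kW

COP = 6.4494, Qh = 51.7240 kW


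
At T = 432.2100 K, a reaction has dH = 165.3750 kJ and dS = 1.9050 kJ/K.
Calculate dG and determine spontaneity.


T*dS = 432.2100 * 1.9050 = 823.3601 kJ
dG = 165.3750 - 823.3601 = -657.9851 kJ (spontaneous)

dG = -657.9851 kJ, spontaneous


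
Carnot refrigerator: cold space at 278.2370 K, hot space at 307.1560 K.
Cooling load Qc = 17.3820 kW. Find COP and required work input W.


COP = 278.2370 / 28.9190 = 9.6213
W = 17.3820 / 9.6213 = 1.8066 kW

COP = 9.6213, W = 1.8066 kW


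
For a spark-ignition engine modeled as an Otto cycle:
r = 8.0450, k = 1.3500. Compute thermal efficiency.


r^(k-1) = 2.0746
eta = 1 - 1/2.0746 = 0.5180 = 51.7979%

51.7979%


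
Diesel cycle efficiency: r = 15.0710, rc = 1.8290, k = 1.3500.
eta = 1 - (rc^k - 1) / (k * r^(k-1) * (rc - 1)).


r^(k-1) = 2.5843
rc^k = 2.2594
eta = 0.5646 = 56.4571%

56.4571%


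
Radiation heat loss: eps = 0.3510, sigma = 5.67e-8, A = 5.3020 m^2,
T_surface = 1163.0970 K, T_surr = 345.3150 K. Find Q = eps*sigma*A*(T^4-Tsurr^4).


T^4 = 1.8301e+12
Tsurr^4 = 1.4219e+10
Q = 0.3510 * 5.67e-8 * 5.3020 * 1.8158e+12 = 191604.7074 W

191604.7074 W


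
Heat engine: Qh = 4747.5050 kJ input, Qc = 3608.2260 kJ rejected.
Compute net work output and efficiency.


W = 4747.5050 - 3608.2260 = 1139.2790 kJ
eta = 1139.2790 / 4747.5050 = 0.2400 = 23.9974%

W = 1139.2790 kJ, eta = 23.9974%


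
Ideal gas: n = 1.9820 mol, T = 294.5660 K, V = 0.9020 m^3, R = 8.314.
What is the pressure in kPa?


P = nRT/V = 1.9820 * 8.314 * 294.5660 / 0.9020
= 4853.9611 / 0.9020 = 5381.3315 Pa = 5.3813 kPa

5.3813 kPa


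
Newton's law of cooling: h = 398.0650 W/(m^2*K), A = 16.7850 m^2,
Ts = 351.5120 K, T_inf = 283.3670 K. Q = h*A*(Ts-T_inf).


dT = 68.1450 K
Q = 398.0650 * 16.7850 * 68.1450 = 455312.2502 W

455312.2502 W


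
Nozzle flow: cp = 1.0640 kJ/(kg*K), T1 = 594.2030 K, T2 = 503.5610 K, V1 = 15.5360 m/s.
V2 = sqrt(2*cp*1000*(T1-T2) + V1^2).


dT = 90.6420 K
2*cp*1000*dT = 192886.1760
V1^2 = 241.3673
V2 = sqrt(193127.5433) = 439.4628 m/s

439.4628 m/s


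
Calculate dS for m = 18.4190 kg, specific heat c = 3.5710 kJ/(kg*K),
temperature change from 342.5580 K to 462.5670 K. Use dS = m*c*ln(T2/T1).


T2/T1 = 1.3503
ln(T2/T1) = 0.3004
dS = 18.4190 * 3.5710 * 0.3004 = 19.7553 kJ/K

19.7553 kJ/K


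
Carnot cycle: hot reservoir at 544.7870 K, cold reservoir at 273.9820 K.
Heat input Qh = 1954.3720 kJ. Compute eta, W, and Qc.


eta = 1 - 273.9820/544.7870 = 0.4971
W = 0.4971 * 1954.3720 = 971.4874 kJ
Qc = 1954.3720 - 971.4874 = 982.8846 kJ

eta = 49.7084%, W = 971.4874 kJ, Qc = 982.8846 kJ


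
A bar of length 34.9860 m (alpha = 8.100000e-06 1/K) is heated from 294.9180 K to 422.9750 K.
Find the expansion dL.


dT = 128.0570 K
dL = 8.100000e-06 * 34.9860 * 128.0570 = 0.036290 m
L_final = 35.022290 m

dL = 0.036290 m


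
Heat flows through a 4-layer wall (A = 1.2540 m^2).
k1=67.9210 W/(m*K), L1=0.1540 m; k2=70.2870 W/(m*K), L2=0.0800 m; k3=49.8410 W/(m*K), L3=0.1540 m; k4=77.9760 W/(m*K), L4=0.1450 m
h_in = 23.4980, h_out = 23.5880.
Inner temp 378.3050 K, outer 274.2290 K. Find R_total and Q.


R_conv_in = 1/(23.4980*1.2540) = 0.0339
R_1 = 0.1540/(67.9210*1.2540) = 0.0018
R_2 = 0.0800/(70.2870*1.2540) = 0.0009
R_3 = 0.1540/(49.8410*1.2540) = 0.0025
R_4 = 0.1450/(77.9760*1.2540) = 0.0015
R_conv_out = 1/(23.5880*1.2540) = 0.0338
R_total = 0.0744 K/W
Q = 104.0760 / 0.0744 = 1398.7427 W

R_total = 0.0744 K/W, Q = 1398.7427 W


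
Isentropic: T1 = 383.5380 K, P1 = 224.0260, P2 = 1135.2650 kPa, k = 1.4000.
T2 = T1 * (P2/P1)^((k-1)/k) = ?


(k-1)/k = 0.2857
(P2/P1)^exp = 1.5899
T2 = 383.5380 * 1.5899 = 609.7889 K

609.7889 K


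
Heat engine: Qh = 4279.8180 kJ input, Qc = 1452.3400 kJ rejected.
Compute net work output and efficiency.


W = 4279.8180 - 1452.3400 = 2827.4780 kJ
eta = 2827.4780 / 4279.8180 = 0.6607 = 66.0654%

W = 2827.4780 kJ, eta = 66.0654%


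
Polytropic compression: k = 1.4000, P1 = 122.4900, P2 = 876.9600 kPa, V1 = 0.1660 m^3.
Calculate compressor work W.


(k-1)/k = 0.2857
(P2/P1)^exp = 1.7549
W = 3.5000 * 122.4900 * 0.1660 * (1.7549 - 1) = 53.7234 kJ

53.7234 kJ


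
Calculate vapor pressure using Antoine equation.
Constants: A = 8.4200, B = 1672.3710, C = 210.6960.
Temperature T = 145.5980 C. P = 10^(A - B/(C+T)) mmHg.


C+T = 356.2940
B/(C+T) = 4.6938
log10(P) = 8.4200 - 4.6938 = 3.7262
P = 10^3.7262 = 5323.5947 mmHg

5323.5947 mmHg


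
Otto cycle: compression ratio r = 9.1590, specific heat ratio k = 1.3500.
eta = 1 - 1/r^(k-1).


r^(k-1) = 2.1709
eta = 1 - 1/2.1709 = 0.5394 = 53.9369%

53.9369%


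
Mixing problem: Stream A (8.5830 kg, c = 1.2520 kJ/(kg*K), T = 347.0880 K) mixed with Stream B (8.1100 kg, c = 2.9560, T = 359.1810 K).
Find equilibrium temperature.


num = 12340.4821
den = 34.7191
Tf = 355.4381 K

355.4381 K


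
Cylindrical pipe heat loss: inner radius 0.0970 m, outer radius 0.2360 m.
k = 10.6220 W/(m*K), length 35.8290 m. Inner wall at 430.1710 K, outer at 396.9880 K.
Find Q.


dT = 33.1830 K
ln(ro/ri) = 0.8891
Q = 2*pi*10.6220*35.8290*33.1830 / 0.8891 = 89243.3196 W

89243.3196 W


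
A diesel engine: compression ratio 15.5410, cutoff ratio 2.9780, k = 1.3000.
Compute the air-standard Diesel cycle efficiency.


r^(k-1) = 2.2774
rc^k = 4.1314
eta = 0.4653 = 46.5274%

46.5274%


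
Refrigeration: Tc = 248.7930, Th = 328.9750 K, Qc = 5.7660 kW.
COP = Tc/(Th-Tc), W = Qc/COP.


COP = 248.7930 / 80.1820 = 3.1029
W = 5.7660 / 3.1029 = 1.8583 kW

COP = 3.1029, W = 1.8583 kW


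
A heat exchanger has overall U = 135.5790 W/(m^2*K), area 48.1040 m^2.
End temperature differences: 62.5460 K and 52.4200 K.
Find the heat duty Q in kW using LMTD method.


LMTD = 57.3340 K
Q = 135.5790 * 48.1040 * 57.3340 = 373926.4590 W = 373.9265 kW

373.9265 kW


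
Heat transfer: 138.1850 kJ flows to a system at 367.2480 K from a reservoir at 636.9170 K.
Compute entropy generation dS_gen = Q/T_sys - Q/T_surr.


dS_sys = 138.1850/367.2480 = 0.3763 kJ/K
dS_surr = -138.1850/636.9170 = -0.2170 kJ/K
dS_gen = 0.3763 - 0.2170 = 0.1593 kJ/K (irreversible)

dS_gen = 0.1593 kJ/K, irreversible


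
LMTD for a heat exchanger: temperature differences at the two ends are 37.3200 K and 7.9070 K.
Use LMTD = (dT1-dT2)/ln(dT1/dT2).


dT1/dT2 = 4.7199
ln(dT1/dT2) = 1.5518
LMTD = 29.4130 / 1.5518 = 18.9544 K

18.9544 K


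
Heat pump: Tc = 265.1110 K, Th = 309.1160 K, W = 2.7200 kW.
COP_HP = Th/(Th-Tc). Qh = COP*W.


COP = 309.1160 / 44.0050 = 7.0246
Qh = 7.0246 * 2.7200 = 19.1068 kW

COP = 7.0246, Qh = 19.1068 kW


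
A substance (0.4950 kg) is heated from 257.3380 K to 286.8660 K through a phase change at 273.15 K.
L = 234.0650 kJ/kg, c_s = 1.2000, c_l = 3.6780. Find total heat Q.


Q1 (sensible, solid) = 0.4950 * 1.2000 * 15.8120 = 9.3923 kJ
Q2 (latent) = 0.4950 * 234.0650 = 115.8622 kJ
Q3 (sensible, liquid) = 0.4950 * 3.6780 * 13.7160 = 24.9715 kJ
Q_total = 150.2260 kJ

150.2260 kJ


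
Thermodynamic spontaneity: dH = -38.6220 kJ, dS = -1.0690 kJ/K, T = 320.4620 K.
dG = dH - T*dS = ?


T*dS = 320.4620 * -1.0690 = -342.5739 kJ
dG = -38.6220 + 342.5739 = 303.9519 kJ (non-spontaneous)

dG = 303.9519 kJ, non-spontaneous


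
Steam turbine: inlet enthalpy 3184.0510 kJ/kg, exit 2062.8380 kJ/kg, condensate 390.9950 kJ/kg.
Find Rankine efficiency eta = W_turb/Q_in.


W = 1121.2130 kJ/kg
Q_in = 2793.0560 kJ/kg
eta = 0.4014 = 40.1429%

eta = 40.1429%


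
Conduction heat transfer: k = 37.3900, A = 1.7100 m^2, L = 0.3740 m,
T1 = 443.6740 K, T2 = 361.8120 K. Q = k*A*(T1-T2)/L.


dT = 81.8620 K
Q = 37.3900 * 1.7100 * 81.8620 / 0.3740 = 13994.6591 W

13994.6591 W


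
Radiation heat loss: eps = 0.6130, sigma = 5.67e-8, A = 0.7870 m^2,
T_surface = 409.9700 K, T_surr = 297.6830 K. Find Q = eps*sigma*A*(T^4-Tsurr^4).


T^4 = 2.8249e+10
Tsurr^4 = 7.8526e+09
Q = 0.6130 * 5.67e-8 * 0.7870 * 2.0397e+10 = 557.9278 W

557.9278 W


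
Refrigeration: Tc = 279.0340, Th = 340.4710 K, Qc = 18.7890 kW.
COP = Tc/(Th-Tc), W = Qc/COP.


COP = 279.0340 / 61.4370 = 4.5418
W = 18.7890 / 4.5418 = 4.1369 kW

COP = 4.5418, W = 4.1369 kW


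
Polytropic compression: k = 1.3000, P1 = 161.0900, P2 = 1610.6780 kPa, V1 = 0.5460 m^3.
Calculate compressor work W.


(k-1)/k = 0.2308
(P2/P1)^exp = 1.7012
W = 4.3333 * 161.0900 * 0.5460 * (1.7012 - 1) = 267.2547 kJ

267.2547 kJ


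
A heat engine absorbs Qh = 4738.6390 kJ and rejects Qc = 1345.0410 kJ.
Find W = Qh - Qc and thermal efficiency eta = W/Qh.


W = 4738.6390 - 1345.0410 = 3393.5980 kJ
eta = 3393.5980 / 4738.6390 = 0.7162 = 71.6155%

W = 3393.5980 kJ, eta = 71.6155%


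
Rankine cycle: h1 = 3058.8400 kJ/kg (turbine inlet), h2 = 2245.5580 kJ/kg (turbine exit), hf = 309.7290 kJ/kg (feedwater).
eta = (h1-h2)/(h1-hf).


W = 813.2820 kJ/kg
Q_in = 2749.1110 kJ/kg
eta = 0.2958 = 29.5835%

eta = 29.5835%


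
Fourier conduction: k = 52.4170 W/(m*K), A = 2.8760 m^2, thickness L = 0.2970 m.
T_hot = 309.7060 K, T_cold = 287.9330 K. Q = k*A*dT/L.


dT = 21.7730 K
Q = 52.4170 * 2.8760 * 21.7730 / 0.2970 = 11051.5417 W

11051.5417 W


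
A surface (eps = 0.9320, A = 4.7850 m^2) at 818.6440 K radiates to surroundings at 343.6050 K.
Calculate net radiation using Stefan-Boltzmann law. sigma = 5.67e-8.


T^4 = 4.4914e+11
Tsurr^4 = 1.3939e+10
Q = 0.9320 * 5.67e-8 * 4.7850 * 4.3520e+11 = 110044.7048 W

110044.7048 W


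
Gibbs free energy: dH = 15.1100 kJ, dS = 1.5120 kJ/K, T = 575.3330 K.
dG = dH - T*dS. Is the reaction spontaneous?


T*dS = 575.3330 * 1.5120 = 869.9035 kJ
dG = 15.1100 - 869.9035 = -854.7935 kJ (spontaneous)

dG = -854.7935 kJ, spontaneous


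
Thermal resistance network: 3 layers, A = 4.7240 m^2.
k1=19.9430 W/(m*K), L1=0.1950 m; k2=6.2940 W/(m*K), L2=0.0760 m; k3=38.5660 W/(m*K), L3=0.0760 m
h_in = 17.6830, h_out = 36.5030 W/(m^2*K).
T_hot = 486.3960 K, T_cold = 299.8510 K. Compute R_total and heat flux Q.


R_conv_in = 1/(17.6830*4.7240) = 0.0120
R_1 = 0.1950/(19.9430*4.7240) = 0.0021
R_2 = 0.0760/(6.2940*4.7240) = 0.0026
R_3 = 0.0760/(38.5660*4.7240) = 0.0004
R_conv_out = 1/(36.5030*4.7240) = 0.0058
R_total = 0.0228 K/W
Q = 186.5450 / 0.0228 = 8177.0301 W

R_total = 0.0228 K/W, Q = 8177.0301 W


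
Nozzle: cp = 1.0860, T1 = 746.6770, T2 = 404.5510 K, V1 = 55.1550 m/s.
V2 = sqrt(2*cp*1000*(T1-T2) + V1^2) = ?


dT = 342.1260 K
2*cp*1000*dT = 743097.6720
V1^2 = 3042.0740
V2 = sqrt(746139.7460) = 863.7938 m/s

863.7938 m/s


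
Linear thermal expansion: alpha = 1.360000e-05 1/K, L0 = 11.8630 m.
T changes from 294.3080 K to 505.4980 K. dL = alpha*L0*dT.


dT = 211.1900 K
dL = 1.360000e-05 * 11.8630 * 211.1900 = 0.034073 m
L_final = 11.897073 m

dL = 0.034073 m
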